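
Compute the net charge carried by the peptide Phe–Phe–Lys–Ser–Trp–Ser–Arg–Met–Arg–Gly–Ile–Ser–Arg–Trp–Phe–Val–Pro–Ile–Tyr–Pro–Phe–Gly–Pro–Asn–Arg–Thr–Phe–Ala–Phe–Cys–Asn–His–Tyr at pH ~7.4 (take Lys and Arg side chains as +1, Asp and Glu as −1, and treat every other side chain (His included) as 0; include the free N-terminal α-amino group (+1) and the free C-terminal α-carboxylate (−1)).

+5

Positive (K, R): Lys3, Arg7, Arg9, Arg13, Arg25 → +5.
Negative (D, E): none → −0.
The N-terminus (+1) and C-terminus (−1) cancel.
Net charge = (+5) + (−0) = +5.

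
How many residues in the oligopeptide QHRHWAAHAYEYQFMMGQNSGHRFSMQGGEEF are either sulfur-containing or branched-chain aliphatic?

Sulfur-containing: C, M. Branched-chain aliphatic: I, L, V.
Sulfur-containing residues here: M15, M16, M26 (3).
Branched-chain aliphatic residues here: none (0).
The two groups share no amino acid, so total = 3 + 0 = 3.

3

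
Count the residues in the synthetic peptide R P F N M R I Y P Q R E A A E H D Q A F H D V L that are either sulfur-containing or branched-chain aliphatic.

Sulfur-containing: C, M. Branched-chain aliphatic: I, L, V.
Sulfur-containing residues here: M5 (1).
Branched-chain aliphatic residues here: I7, V23, L24 (3).
The two groups share no amino acid, so total = 1 + 3 = 4.

4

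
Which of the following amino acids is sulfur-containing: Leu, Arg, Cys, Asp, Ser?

Cysteine (C, thiol) and methionine (M, thioether) are the two sulfur-containing amino acids.
Of the listed options, only Cys belongs to this group.

Cys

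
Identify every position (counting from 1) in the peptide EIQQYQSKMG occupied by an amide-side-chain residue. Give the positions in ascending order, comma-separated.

3, 4, 6

Matching residues: Q3, Q4, Q6.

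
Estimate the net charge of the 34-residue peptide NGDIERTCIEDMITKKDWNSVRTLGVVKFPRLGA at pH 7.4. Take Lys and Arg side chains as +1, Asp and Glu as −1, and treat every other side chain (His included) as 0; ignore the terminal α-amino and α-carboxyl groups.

Positive (K, R): R6, K15, K16, R22, K28, R31 → +6.
Negative (D, E): D3, E5, E10, D11, D17 → −5.
Net charge = (+6) + (−5) = +1.

+1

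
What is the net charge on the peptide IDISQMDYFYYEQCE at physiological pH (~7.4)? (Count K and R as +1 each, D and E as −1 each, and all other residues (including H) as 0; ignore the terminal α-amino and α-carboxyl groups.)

Positive (K, R): none → +0.
Negative (D, E): D2, D7, E12, E15 → −4.
Net charge = (+0) + (−4) = −4.

-4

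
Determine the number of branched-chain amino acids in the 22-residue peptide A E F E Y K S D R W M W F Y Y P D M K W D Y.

Valine (V), leucine (L), and isoleucine (I) are the branched-chain amino acids.
None of the 22 residues belong to this group.

0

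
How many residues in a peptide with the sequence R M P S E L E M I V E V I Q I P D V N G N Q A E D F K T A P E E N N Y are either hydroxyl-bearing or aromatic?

4

Hydroxyl-bearing: S, T, Y. Aromatic: F, W, Y.
Hydroxyl-bearing residues here: S4, T28, Y35 (3).
Aromatic residues here: F26, Y35 (2).
Y is in both groups, so the 1 Y residue must not be double-counted.
Total = 3 + 2 − 1 = 4.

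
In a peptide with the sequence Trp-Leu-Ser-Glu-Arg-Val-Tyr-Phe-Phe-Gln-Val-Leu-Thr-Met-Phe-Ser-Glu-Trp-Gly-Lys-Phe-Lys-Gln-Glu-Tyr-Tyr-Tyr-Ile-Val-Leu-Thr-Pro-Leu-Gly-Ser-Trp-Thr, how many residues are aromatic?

Phenylalanine (F), tryptophan (W), and tyrosine (Y) have aromatic ring side chains.
Matching residues: Trp1, Tyr7, Phe8, Phe9, Phe15, Trp18, Phe21, Tyr25, Tyr26, Tyr27, Trp36.

11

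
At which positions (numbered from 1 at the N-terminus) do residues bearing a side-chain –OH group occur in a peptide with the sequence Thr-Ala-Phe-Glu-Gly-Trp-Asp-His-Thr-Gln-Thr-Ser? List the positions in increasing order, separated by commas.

Serine (S), threonine (T), and tyrosine (Y) each carry a hydroxyl group on the side chain.
Matching residues: Thr1, Thr9, Thr11, Ser12.

1, 9, 11, 12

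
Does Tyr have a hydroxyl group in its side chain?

Yes

The –OH-bearing residues are Ser, Thr (aliphatic alcohols), and Tyr (phenol).
Tyrosine is in this group.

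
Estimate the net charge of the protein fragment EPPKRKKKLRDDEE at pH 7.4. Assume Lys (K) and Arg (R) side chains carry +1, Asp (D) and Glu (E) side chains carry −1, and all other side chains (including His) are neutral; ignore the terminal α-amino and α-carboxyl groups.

+1

Positive (K, R): K4, R5, K6, K7, K8, R10 → +6.
Negative (D, E): E1, D11, D12, E13, E14 → −5.
Net charge = (+6) + (−5) = +1.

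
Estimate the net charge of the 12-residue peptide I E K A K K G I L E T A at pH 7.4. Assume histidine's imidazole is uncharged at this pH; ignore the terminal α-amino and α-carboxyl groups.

+1

The side chains ionized at physiological pH are Lys/Arg (+1) and Asp/Glu (−1); with His treated as neutral, nothing else contributes.
Positive (K, R): K3, K5, K6 → +3.
Negative (D, E): E2, E10 → −2.
Net charge = (+3) + (−2) = +1.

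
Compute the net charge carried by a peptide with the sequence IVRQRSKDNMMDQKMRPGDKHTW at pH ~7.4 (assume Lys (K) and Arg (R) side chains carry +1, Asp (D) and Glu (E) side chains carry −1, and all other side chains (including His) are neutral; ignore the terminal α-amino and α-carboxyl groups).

Positive (K, R): R3, R5, K7, K14, R16, K20 → +6.
Negative (D, E): D8, D12, D19 → −3.
Net charge = (+6) + (−3) = +3.

+3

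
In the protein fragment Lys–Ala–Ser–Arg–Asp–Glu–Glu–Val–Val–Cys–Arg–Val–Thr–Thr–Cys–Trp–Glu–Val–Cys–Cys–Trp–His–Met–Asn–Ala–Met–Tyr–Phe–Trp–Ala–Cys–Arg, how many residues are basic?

5

Lysine (K), arginine (R), and histidine (H) have basic, nitrogen-containing side chains.
Matching residues: Lys1, Arg4, Arg11, His22, Arg32.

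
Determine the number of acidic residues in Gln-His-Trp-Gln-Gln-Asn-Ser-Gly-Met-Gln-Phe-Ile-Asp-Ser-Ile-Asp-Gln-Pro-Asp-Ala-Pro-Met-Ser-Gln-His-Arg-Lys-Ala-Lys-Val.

The acidic residues are Asp (D) and Glu (E), whose side chains end in a carboxylate group.
Matching residues: Asp13, Asp16, Asp19.

3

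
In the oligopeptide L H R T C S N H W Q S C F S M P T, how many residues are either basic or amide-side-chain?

Basic: H, K, R. Amide-side-chain: N, Q.
Basic residues here: H2, R3, H8 (3).
Amide-side-chain residues here: N7, Q10 (2).
The two groups share no amino acid, so total = 3 + 2 = 5.

5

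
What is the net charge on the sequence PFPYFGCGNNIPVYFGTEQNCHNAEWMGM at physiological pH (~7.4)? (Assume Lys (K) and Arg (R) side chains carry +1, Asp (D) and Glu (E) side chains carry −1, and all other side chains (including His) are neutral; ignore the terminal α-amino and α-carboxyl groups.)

Positive (K, R): none → +0.
Negative (D, E): E18, E25 → −2.
Net charge = (+0) + (−2) = −2.

-2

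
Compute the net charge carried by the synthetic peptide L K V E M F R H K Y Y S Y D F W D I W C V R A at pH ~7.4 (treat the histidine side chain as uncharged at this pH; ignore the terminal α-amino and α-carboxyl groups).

The side chains ionized at physiological pH are Lys/Arg (+1) and Asp/Glu (−1); with His treated as neutral, nothing else contributes.
Positive (K, R): K2, R7, K9, R22 → +4.
Negative (D, E): E4, D14, D17 → −3.
Net charge = (+4) + (−3) = +1.

+1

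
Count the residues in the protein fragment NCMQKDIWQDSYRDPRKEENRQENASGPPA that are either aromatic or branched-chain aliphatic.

Aromatic: F, W, Y. Branched-chain aliphatic: I, L, V.
Aromatic residues here: W8, Y12 (2).
Branched-chain aliphatic residues here: I7 (1).
The two groups share no amino acid, so total = 2 + 1 = 3.

3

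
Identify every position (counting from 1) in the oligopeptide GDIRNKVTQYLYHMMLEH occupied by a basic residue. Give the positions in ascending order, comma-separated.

4, 6, 13, 18

K, R, and H are the three residues with basic side chains (ε-amine, guanidinium, and imidazole respectively).
Matching residues: R4, K6, H13, H18.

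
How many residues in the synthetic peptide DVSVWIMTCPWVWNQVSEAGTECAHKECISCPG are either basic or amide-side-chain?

Basic: H, K, R. Amide-side-chain: N, Q.
Basic residues here: H25, K26 (2).
Amide-side-chain residues here: N14, Q15 (2).
The two groups share no amino acid, so total = 2 + 2 = 4.

4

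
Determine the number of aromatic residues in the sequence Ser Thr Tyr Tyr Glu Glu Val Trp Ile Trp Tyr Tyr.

F, W, and Y each carry an aromatic ring on the side chain.
Matching residues: Tyr3, Tyr4, Trp8, Trp10, Tyr11, Tyr12.

6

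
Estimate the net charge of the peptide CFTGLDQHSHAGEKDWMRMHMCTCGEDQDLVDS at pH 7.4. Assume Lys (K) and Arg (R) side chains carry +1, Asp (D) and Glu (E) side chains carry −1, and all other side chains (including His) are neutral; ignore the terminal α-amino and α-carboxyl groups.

Positive (K, R): K14, R18 → +2.
Negative (D, E): D6, E13, D15, E26, D27, D29, D32 → −7.
Net charge = (+2) + (−7) = −5.

-5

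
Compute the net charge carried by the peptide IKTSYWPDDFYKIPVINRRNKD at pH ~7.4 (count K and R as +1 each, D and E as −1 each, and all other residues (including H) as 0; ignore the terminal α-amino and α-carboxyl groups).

+2

Positive (K, R): K2, K12, R18, R19, K21 → +5.
Negative (D, E): D8, D9, D22 → −3.
Net charge = (+5) + (−3) = +2.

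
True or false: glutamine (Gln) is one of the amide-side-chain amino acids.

True

Asparagine (N) and glutamine (Q) have uncharged amide side chains.
Glutamine is in this group.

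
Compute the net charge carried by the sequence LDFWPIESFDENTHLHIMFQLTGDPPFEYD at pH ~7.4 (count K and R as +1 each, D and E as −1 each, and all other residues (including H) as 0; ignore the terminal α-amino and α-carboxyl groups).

-7

Positive (K, R): none → +0.
Negative (D, E): D2, E7, D10, E11, D24, E28, D30 → −7.
Net charge = (+0) + (−7) = −7.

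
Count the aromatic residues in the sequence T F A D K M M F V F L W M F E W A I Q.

The aromatic amino acids are Phe (F, benzyl), Trp (W, indole), and Tyr (Y, phenol).
Matching residues: F2, F8, F10, W12, F14, W16.

6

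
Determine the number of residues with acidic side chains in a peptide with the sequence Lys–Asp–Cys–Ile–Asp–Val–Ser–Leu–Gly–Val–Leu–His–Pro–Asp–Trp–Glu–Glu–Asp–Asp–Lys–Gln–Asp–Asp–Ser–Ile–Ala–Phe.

Aspartate (D) and glutamate (E) have carboxylic-acid side chains and are the acidic amino acids.
Matching residues: Asp2, Asp5, Asp14, Glu16, Glu17, Asp18, Asp19, Asp22, Asp23.

9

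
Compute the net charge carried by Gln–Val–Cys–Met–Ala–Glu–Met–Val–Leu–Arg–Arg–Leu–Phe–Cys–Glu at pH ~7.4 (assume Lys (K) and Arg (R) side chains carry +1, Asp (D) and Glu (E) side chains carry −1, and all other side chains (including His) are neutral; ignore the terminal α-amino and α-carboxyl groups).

Positive (K, R): Arg10, Arg11 → +2.
Negative (D, E): Glu6, Glu15 → −2.
Net charge = (+2) + (−2) = 0.

0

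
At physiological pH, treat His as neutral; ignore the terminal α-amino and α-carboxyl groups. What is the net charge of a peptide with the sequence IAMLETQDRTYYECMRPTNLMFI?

Near pH 7.4, K and R contribute +1 each, D and E contribute −1 each, and every other side chain (His included, as stated) is uncharged.
Positive (K, R): R9, R16 → +2.
Negative (D, E): E5, D8, E13 → −3.
Net charge = (+2) + (−3) = −1.

-1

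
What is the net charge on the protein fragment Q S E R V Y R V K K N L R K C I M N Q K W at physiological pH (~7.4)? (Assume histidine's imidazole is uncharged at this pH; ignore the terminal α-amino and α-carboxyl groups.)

The side chains ionized at physiological pH are Lys/Arg (+1) and Asp/Glu (−1); with His treated as neutral, nothing else contributes.
Positive (K, R): R4, R7, K9, K10, R13, K14, K20 → +7.
Negative (D, E): E3 → −1.
Net charge = (+7) + (−1) = +6.

+6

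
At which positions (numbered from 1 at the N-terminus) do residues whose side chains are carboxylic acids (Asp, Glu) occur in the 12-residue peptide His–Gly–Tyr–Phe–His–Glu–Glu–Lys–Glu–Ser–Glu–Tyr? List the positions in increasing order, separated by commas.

6, 7, 9, 11

Matching residues: Glu6, Glu7, Glu9, Glu11.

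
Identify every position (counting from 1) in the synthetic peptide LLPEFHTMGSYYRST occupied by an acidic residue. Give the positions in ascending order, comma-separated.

Matching residues: E4.

4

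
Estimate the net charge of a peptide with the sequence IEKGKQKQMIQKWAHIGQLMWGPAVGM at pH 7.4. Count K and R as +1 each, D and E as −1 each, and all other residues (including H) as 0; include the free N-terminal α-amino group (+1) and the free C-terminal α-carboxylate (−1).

Positive (K, R): K3, K5, K7, K12 → +4.
Negative (D, E): E2 → −1.
The N-terminus (+1) and C-terminus (−1) cancel.
Net charge = (+4) + (−1) = +3.

+3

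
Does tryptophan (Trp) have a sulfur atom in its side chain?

Cysteine (C, thiol) and methionine (M, thioether) are the two sulfur-containing amino acids.
Tryptophan is not in this group.

No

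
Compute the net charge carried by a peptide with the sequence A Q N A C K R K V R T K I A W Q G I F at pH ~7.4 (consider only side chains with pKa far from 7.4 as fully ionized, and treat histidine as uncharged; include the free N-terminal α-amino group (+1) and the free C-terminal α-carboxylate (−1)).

+5

Near pH 7.4, K and R contribute +1 each, D and E contribute −1 each, and every other side chain (His included, as stated) is uncharged.
Positive (K, R): K6, R7, K8, R10, K12 → +5.
Negative (D, E): none → −0.
The N-terminus (+1) and C-terminus (−1) cancel.
Net charge = (+5) + (−0) = +5.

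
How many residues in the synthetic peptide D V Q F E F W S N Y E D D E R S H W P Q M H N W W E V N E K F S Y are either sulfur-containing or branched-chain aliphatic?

3

Sulfur-containing: C, M. Branched-chain aliphatic: I, L, V.
Sulfur-containing residues here: M21 (1).
Branched-chain aliphatic residues here: V2, V27 (2).
The two groups share no amino acid, so total = 1 + 2 = 3.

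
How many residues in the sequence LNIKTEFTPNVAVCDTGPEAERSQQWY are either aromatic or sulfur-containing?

Aromatic: F, W, Y. Sulfur-containing: C, M.
Aromatic residues here: F7, W26, Y27 (3).
Sulfur-containing residues here: C14 (1).
The two groups share no amino acid, so total = 3 + 1 = 4.

4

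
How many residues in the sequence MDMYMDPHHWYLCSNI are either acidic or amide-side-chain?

3

Acidic: D, E. Amide-side-chain: N, Q.
Acidic residues here: D2, D6 (2).
Amide-side-chain residues here: N15 (1).
The two groups share no amino acid, so total = 2 + 1 = 3.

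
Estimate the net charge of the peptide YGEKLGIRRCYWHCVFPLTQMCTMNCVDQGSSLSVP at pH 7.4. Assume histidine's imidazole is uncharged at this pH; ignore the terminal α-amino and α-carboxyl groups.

At pH ~7.4 the Lys and Arg side chains are protonated (+1), the Asp and Glu side chains are deprotonated (−1), and with His taken as neutral all other side chains carry no charge.
Positive (K, R): K4, R8, R9 → +3.
Negative (D, E): E3, D28 → −2.
Net charge = (+3) + (−2) = +1.

+1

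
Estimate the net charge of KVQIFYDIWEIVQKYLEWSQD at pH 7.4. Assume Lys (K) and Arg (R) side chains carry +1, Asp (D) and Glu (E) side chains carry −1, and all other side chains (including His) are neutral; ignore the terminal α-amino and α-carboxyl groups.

-2

Positive (K, R): K1, K14 → +2.
Negative (D, E): D7, E10, E17, D21 → −4.
Net charge = (+2) + (−4) = −2.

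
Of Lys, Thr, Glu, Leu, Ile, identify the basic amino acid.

The basic amino acids are Lys (K), Arg (R), and His (H).
Of the listed options, only Lys belongs to this group.

Lys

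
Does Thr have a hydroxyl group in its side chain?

Yes

S, T, and Y are the three residues with a side-chain hydroxyl.
Threonine is in this group.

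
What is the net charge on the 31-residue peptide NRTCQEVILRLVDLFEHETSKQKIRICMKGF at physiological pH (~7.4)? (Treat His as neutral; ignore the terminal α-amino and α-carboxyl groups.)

+2

The side chains ionized at physiological pH are Lys/Arg (+1) and Asp/Glu (−1); with His treated as neutral, nothing else contributes.
Positive (K, R): R2, R10, K21, K23, R25, K29 → +6.
Negative (D, E): E6, D13, E16, E18 → −4.
Net charge = (+6) + (−4) = +2.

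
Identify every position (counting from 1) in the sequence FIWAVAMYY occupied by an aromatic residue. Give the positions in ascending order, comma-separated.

1, 3, 8, 9

The aromatic amino acids are Phe (F, benzyl), Trp (W, indole), and Tyr (Y, phenol).
Matching residues: F1, W3, Y8, Y9.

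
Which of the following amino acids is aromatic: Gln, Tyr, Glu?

Tyr

The aromatic amino acids are Phe (F, benzyl), Trp (W, indole), and Tyr (Y, phenol).
Of the listed options, only Tyr belongs to this group.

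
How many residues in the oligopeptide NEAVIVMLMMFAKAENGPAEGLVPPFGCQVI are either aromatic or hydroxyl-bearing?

2

Aromatic: F, W, Y. Hydroxyl-bearing: S, T, Y.
Aromatic residues here: F11, F26 (2).
Hydroxyl-bearing residues here: none (0).
(Y belongs to both groups, but none appear in this sequence.) Total = 2 + 0 = 2.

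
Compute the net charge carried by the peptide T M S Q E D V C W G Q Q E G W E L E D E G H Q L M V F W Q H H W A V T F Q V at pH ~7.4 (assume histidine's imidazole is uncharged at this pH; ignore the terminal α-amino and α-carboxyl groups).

-7

The side chains ionized at physiological pH are Lys/Arg (+1) and Asp/Glu (−1); with His treated as neutral, nothing else contributes.
Positive (K, R): none → +0.
Negative (D, E): E5, D6, E13, E16, E18, D19, E20 → −7.
Net charge = (+0) + (−7) = −7.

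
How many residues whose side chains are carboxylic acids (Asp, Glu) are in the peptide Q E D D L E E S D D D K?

Matching residues: E2, D3, D4, E6, E7, D9, D10, D11.

8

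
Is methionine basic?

No

The basic amino acids are Lys (K), Arg (R), and His (H).
Methionine is not in this group.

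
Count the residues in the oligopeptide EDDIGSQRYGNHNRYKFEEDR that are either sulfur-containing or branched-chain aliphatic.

1

Sulfur-containing: C, M. Branched-chain aliphatic: I, L, V.
Sulfur-containing residues here: none (0).
Branched-chain aliphatic residues here: I4 (1).
The two groups share no amino acid, so total = 0 + 1 = 1.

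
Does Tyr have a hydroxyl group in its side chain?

Yes

S, T, and Y are the three residues with a side-chain hydroxyl.
Tyrosine is in this group.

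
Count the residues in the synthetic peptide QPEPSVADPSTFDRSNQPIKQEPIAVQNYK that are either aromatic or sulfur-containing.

Aromatic: F, W, Y. Sulfur-containing: C, M.
Aromatic residues here: F12, Y29 (2).
Sulfur-containing residues here: none (0).
The two groups share no amino acid, so total = 2 + 0 = 2.

2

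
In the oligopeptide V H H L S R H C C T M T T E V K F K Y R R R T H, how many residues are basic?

K, R, and H are the three residues with basic side chains (ε-amine, guanidinium, and imidazole respectively).
Matching residues: H2, H3, R6, H7, K16, K18, R20, R21, R22, H24.

10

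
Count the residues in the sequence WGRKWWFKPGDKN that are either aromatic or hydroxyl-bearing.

4

Aromatic: F, W, Y. Hydroxyl-bearing: S, T, Y.
Aromatic residues here: W1, W5, W6, F7 (4).
Hydroxyl-bearing residues here: none (0).
(Y belongs to both groups, but none appear in this sequence.) Total = 4 + 0 = 4.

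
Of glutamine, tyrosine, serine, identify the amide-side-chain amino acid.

Only N (asparagine) and Q (glutamine) carry a side-chain carboxamide.
Of the listed options, only glutamine belongs to this group.

glutamine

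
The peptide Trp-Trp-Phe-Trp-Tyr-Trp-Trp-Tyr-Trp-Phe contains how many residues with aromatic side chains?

The aromatic amino acids are Phe (F, benzyl), Trp (W, indole), and Tyr (Y, phenol).
Matching residues: Trp1, Trp2, Phe3, Trp4, Tyr5, Trp6, Trp7, Tyr8, Trp9, Phe10.

10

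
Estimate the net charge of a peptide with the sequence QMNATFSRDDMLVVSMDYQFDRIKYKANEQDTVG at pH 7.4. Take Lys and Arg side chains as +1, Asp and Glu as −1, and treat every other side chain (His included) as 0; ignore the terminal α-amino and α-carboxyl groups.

-2

Positive (K, R): R8, R22, K24, K26 → +4.
Negative (D, E): D9, D10, D17, D21, E29, D31 → −6.
Net charge = (+4) + (−6) = −2.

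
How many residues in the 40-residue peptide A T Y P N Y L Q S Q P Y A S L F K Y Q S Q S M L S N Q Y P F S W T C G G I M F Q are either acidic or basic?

Acidic: D, E. Basic: H, K, R.
Acidic residues here: none (0).
Basic residues here: K17 (1).
The two groups share no amino acid, so total = 0 + 1 = 1.

1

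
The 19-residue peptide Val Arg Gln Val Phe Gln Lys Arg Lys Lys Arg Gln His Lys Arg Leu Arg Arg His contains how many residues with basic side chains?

12

The basic amino acids are Lys (K), Arg (R), and His (H).
Matching residues: Arg2, Lys7, Arg8, Lys9, Lys10, Arg11, His13, Lys14, Arg15, Arg17, Arg18, His19.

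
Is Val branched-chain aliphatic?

Yes

The BCAAs are Val, Leu, and Ile — aliphatic side chains with a branch point.
Valine is in this group.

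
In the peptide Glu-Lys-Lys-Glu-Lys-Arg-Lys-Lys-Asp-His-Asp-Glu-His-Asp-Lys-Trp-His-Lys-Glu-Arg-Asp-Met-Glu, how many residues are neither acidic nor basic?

Acidic: D, E. Basic: K, R, H. All other residues are neither.
Matching residues: Trp16, Met22.

2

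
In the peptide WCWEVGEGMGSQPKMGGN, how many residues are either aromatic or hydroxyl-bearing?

3

Aromatic: F, W, Y. Hydroxyl-bearing: S, T, Y.
Aromatic residues here: W1, W3 (2).
Hydroxyl-bearing residues here: S11 (1).
(Y belongs to both groups, but none appear in this sequence.) Total = 2 + 1 = 3.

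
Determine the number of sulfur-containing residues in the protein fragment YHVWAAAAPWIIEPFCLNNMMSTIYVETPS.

3

Only Cys (C) and Met (M) have a sulfur atom in the side chain.
Matching residues: C16, M20, M21.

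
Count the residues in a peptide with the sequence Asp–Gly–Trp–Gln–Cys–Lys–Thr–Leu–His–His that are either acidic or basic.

4

Acidic: D, E. Basic: H, K, R.
Acidic residues here: Asp1 (1).
Basic residues here: Lys6, His9, His10 (3).
The two groups share no amino acid, so total = 1 + 3 = 4.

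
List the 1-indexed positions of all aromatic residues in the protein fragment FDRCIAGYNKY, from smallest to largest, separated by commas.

1, 8, 11

F, W, and Y each carry an aromatic ring on the side chain.
Matching residues: F1, Y8, Y11.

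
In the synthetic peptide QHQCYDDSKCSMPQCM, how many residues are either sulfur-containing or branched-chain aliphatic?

Sulfur-containing: C, M. Branched-chain aliphatic: I, L, V.
Sulfur-containing residues here: C4, C10, M12, C15, M16 (5).
Branched-chain aliphatic residues here: none (0).
The two groups share no amino acid, so total = 5 + 0 = 5.

5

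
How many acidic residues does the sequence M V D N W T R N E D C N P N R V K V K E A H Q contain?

4

Only D (aspartate) and E (glutamate) carry a side-chain carboxylic acid.
Matching residues: D3, E9, D10, E20.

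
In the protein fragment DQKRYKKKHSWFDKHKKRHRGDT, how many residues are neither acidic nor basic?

Acidic: D, E. Basic: K, R, H. All other residues are neither.
Matching residues: Q2, Y5, S10, W11, F12, G21, T23.

7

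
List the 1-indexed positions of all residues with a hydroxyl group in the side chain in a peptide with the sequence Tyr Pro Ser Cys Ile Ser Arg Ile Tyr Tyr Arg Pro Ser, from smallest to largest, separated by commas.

S, T, and Y are the three residues with a side-chain hydroxyl.
Matching residues: Tyr1, Ser3, Ser6, Tyr9, Tyr10, Ser13.

1, 3, 6, 9, 10, 13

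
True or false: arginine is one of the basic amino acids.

Lysine (K), arginine (R), and histidine (H) have basic, nitrogen-containing side chains.
Arginine is in this group.

True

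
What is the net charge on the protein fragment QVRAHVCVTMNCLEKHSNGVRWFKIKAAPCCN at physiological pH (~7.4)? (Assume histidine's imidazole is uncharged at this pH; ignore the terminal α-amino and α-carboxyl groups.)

At pH ~7.4 the Lys and Arg side chains are protonated (+1), the Asp and Glu side chains are deprotonated (−1), and with His taken as neutral all other side chains carry no charge.
Positive (K, R): R3, K15, R21, K24, K26 → +5.
Negative (D, E): E14 → −1.
Net charge = (+5) + (−1) = +4.

+4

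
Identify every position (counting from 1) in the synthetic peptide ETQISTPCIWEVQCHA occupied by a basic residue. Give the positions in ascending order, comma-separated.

Matching residues: H15.

15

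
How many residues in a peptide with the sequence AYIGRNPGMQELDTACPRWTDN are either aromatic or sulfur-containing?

4

Aromatic: F, W, Y. Sulfur-containing: C, M.
Aromatic residues here: Y2, W19 (2).
Sulfur-containing residues here: M9, C16 (2).
The two groups share no amino acid, so total = 2 + 2 = 4.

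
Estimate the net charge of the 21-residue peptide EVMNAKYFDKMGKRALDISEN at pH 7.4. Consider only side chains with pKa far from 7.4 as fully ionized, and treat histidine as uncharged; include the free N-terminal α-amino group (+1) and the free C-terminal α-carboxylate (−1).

Near pH 7.4, K and R contribute +1 each, D and E contribute −1 each, and every other side chain (His included, as stated) is uncharged.
Positive (K, R): K6, K10, K13, R14 → +4.
Negative (D, E): E1, D9, D17, E20 → −4.
The N-terminus (+1) and C-terminus (−1) cancel.
Net charge = (+4) + (−4) = 0.

0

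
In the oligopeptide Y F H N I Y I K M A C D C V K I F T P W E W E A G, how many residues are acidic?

3

Only D (aspartate) and E (glutamate) carry a side-chain carboxylic acid.
Matching residues: D12, E21, E23.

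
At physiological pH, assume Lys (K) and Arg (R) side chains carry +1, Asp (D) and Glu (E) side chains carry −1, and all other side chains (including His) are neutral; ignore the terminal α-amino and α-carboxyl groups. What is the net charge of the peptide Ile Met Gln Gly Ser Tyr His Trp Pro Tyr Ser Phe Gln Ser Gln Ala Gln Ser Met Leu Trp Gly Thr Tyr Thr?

0

Positive (K, R): none → +0.
Negative (D, E): none → −0.
Net charge = (+0) + (−0) = 0.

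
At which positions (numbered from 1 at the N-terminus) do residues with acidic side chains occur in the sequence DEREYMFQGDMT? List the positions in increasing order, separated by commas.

The acidic residues are Asp (D) and Glu (E), whose side chains end in a carboxylate group.
Matching residues: D1, E2, E4, D10.

1, 2, 4, 10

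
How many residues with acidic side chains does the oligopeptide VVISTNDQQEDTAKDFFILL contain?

4

The acidic residues are Asp (D) and Glu (E), whose side chains end in a carboxylate group.
Matching residues: D7, E10, D11, D15.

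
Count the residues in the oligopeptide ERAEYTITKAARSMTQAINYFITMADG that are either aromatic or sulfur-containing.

5

Aromatic: F, W, Y. Sulfur-containing: C, M.
Aromatic residues here: Y5, Y20, F21 (3).
Sulfur-containing residues here: M14, M24 (2).
The two groups share no amino acid, so total = 3 + 2 = 5.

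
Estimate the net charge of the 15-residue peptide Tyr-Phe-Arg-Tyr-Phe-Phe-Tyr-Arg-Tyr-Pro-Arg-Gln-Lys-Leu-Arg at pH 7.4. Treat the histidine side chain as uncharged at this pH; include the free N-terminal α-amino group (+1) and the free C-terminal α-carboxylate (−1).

At pH ~7.4 the Lys and Arg side chains are protonated (+1), the Asp and Glu side chains are deprotonated (−1), and with His taken as neutral all other side chains carry no charge.
Positive (K, R): Arg3, Arg8, Arg11, Lys13, Arg15 → +5.
Negative (D, E): none → −0.
The N-terminus (+1) and C-terminus (−1) cancel.
Net charge = (+5) + (−0) = +5.

+5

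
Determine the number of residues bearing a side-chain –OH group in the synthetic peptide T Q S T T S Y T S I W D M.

The –OH-bearing residues are Ser, Thr (aliphatic alcohols), and Tyr (phenol).
Matching residues: T1, S3, T4, T5, S6, Y7, T8, S9.

8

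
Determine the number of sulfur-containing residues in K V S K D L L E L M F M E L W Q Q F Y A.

Cysteine (C, thiol) and methionine (M, thioether) are the two sulfur-containing amino acids.
Matching residues: M10, M12.

2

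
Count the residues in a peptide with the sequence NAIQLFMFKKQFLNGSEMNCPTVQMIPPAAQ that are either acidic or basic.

3

Acidic: D, E. Basic: H, K, R.
Acidic residues here: E17 (1).
Basic residues here: K9, K10 (2).
The two groups share no amino acid, so total = 1 + 2 = 3.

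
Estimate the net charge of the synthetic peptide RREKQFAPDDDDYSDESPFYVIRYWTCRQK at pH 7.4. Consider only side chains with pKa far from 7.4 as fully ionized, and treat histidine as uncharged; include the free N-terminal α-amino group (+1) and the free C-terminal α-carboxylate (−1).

-1

At pH ~7.4 the Lys and Arg side chains are protonated (+1), the Asp and Glu side chains are deprotonated (−1), and with His taken as neutral all other side chains carry no charge.
Positive (K, R): R1, R2, K4, R23, R28, K30 → +6.
Negative (D, E): E3, D9, D10, D11, D12, D15, E16 → −7.
The N-terminus (+1) and C-terminus (−1) cancel.
Net charge = (+6) + (−7) = −1.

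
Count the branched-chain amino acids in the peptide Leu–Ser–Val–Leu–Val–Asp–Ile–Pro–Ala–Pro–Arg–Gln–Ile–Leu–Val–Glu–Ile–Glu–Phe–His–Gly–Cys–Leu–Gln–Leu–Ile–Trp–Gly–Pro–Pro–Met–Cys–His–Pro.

12

Valine (V), leucine (L), and isoleucine (I) are the branched-chain amino acids.
Matching residues: Leu1, Val3, Leu4, Val5, Ile7, Ile13, Leu14, Val15, Ile17, Leu23, Leu25, Ile26.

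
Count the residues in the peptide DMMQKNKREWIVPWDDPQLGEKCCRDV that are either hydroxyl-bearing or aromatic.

2

Hydroxyl-bearing: S, T, Y. Aromatic: F, W, Y.
Hydroxyl-bearing residues here: none (0).
Aromatic residues here: W10, W14 (2).
(Y belongs to both groups, but none appear in this sequence.) Total = 0 + 2 = 2.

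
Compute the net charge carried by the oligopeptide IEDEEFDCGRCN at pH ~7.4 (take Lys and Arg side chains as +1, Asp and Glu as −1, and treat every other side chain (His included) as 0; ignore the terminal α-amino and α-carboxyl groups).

-4

Positive (K, R): R10 → +1.
Negative (D, E): E2, D3, E4, E5, D7 → −5.
Net charge = (+1) + (−5) = −4.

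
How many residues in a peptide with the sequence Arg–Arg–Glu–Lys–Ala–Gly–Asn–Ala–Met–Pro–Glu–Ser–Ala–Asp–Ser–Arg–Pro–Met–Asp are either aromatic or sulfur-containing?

Aromatic: F, W, Y. Sulfur-containing: C, M.
Aromatic residues here: none (0).
Sulfur-containing residues here: Met9, Met18 (2).
The two groups share no amino acid, so total = 0 + 2 = 2.

2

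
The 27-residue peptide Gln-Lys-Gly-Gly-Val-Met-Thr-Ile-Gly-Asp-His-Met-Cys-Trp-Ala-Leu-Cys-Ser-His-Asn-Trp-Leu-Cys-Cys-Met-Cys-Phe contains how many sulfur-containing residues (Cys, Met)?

Matching residues: Met6, Met12, Cys13, Cys17, Cys23, Cys24, Met25, Cys26.

8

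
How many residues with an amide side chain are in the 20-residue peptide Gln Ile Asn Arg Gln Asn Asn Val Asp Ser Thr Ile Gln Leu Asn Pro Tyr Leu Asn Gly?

8

Only N (asparagine) and Q (glutamine) carry a side-chain carboxamide.
Matching residues: Gln1, Asn3, Gln5, Asn6, Asn7, Gln13, Asn15, Asn19.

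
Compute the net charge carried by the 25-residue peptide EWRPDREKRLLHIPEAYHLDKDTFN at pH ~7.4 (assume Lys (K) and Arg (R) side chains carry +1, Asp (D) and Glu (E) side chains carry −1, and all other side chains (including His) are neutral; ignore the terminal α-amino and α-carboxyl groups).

-1

Positive (K, R): R3, R6, K8, R9, K21 → +5.
Negative (D, E): E1, D5, E7, E15, D20, D22 → −6.
Net charge = (+5) + (−6) = −1.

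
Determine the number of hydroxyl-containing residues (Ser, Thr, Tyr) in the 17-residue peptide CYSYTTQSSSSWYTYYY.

Matching residues: Y2, S3, Y4, T5, T6, S8, S9, S10, S11, Y13, T14, Y15, Y16, Y17.

14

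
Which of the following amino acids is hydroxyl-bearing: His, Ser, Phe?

Ser

Serine (S), threonine (T), and tyrosine (Y) each carry a hydroxyl group on the side chain.
Of the listed options, only Ser belongs to this group.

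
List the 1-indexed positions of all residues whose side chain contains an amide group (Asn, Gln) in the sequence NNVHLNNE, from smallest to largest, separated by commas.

Matching residues: N1, N2, N6, N7.

1, 2, 6, 7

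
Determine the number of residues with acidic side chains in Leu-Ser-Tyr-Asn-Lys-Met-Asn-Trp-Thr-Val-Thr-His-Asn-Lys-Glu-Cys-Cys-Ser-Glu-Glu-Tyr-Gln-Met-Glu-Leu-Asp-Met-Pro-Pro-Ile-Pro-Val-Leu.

5

Aspartate (D) and glutamate (E) have carboxylic-acid side chains and are the acidic amino acids.
Matching residues: Glu15, Glu19, Glu20, Glu24, Asp26.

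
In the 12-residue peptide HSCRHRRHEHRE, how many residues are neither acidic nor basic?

Acidic: D, E. Basic: K, R, H. All other residues are neither.
Matching residues: S2, C3.

2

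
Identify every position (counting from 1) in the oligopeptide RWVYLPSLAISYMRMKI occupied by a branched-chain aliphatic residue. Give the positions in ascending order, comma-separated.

The BCAAs are Val, Leu, and Ile — aliphatic side chains with a branch point.
Matching residues: V3, L5, L8, I10, I17.

3, 5, 8, 10, 17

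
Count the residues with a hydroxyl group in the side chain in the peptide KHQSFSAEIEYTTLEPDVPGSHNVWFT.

Serine (S), threonine (T), and tyrosine (Y) each carry a hydroxyl group on the side chain.
Matching residues: S4, S6, Y11, T12, T13, S21, T27.

7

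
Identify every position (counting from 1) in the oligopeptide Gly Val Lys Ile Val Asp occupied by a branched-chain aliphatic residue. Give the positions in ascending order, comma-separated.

V, L, and I make up the branched-chain aliphatic group.
Matching residues: Val2, Ile4, Val5.

2, 4, 5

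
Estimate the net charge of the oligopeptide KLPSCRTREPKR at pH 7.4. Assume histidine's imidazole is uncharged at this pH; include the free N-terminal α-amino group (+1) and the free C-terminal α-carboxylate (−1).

At pH ~7.4 the Lys and Arg side chains are protonated (+1), the Asp and Glu side chains are deprotonated (−1), and with His taken as neutral all other side chains carry no charge.
Positive (K, R): K1, R6, R8, K11, R12 → +5.
Negative (D, E): E9 → −1.
The N-terminus (+1) and C-terminus (−1) cancel.
Net charge = (+5) + (−1) = +4.

+4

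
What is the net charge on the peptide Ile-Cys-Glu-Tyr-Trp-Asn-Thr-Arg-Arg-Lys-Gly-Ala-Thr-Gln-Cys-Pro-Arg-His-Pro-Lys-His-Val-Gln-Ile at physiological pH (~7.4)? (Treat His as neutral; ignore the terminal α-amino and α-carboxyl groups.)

+4

At pH ~7.4 the Lys and Arg side chains are protonated (+1), the Asp and Glu side chains are deprotonated (−1), and with His taken as neutral all other side chains carry no charge.
Positive (K, R): Arg8, Arg9, Lys10, Arg17, Lys20 → +5.
Negative (D, E): Glu3 → −1.
Net charge = (+5) + (−1) = +4.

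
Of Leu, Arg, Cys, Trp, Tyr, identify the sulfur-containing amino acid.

Cys

Only Cys (C) and Met (M) have a sulfur atom in the side chain.
Of the listed options, only Cys belongs to this group.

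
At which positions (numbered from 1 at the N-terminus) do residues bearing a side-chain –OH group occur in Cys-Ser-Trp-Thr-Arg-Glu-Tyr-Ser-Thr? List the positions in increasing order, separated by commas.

The –OH-bearing residues are Ser, Thr (aliphatic alcohols), and Tyr (phenol).
Matching residues: Ser2, Thr4, Tyr7, Ser8, Thr9.

2, 4, 7, 8, 9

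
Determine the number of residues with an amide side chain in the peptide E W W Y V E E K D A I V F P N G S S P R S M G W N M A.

The amide-side-chain residues are Asn (N) and Gln (Q).
Matching residues: N15, N25.

2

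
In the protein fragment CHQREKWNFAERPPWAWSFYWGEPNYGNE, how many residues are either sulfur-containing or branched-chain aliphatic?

Sulfur-containing: C, M. Branched-chain aliphatic: I, L, V.
Sulfur-containing residues here: C1 (1).
Branched-chain aliphatic residues here: none (0).
The two groups share no amino acid, so total = 1 + 0 = 1.

1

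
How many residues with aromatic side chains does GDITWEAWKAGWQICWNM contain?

F, W, and Y each carry an aromatic ring on the side chain.
Matching residues: W5, W8, W12, W16.

4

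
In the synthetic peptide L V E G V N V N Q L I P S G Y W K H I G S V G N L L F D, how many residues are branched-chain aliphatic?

Valine (V), leucine (L), and isoleucine (I) are the branched-chain amino acids.
Matching residues: L1, V2, V5, V7, L10, I11, I19, V22, L25, L26.

10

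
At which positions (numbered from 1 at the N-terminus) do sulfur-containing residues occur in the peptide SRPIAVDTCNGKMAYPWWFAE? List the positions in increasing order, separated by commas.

9, 13

Cysteine (C, thiol) and methionine (M, thioether) are the two sulfur-containing amino acids.
Matching residues: C9, M13.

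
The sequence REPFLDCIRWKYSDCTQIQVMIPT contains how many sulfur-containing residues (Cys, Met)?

Matching residues: C7, C15, M21.

3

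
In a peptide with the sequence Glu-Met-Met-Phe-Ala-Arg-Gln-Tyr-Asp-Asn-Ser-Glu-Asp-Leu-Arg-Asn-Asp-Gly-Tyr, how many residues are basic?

The basic amino acids are Lys (K), Arg (R), and His (H).
Matching residues: Arg6, Arg15.

2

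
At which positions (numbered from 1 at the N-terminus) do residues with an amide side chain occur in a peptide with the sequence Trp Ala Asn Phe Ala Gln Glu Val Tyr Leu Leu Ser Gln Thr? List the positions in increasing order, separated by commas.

3, 6, 13

The amide-side-chain residues are Asn (N) and Gln (Q).
Matching residues: Asn3, Gln6, Gln13.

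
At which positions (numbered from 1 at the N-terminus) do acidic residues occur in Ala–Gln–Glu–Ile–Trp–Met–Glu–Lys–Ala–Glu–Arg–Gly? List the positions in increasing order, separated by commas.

3, 7, 10

Only D (aspartate) and E (glutamate) carry a side-chain carboxylic acid.
Matching residues: Glu3, Glu7, Glu10.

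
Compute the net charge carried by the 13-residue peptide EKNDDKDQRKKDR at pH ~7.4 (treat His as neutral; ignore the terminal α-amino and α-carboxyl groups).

+1

Near pH 7.4, K and R contribute +1 each, D and E contribute −1 each, and every other side chain (His included, as stated) is uncharged.
Positive (K, R): K2, K6, R9, K10, K11, R13 → +6.
Negative (D, E): E1, D4, D5, D7, D12 → −5.
Net charge = (+6) + (−5) = +1.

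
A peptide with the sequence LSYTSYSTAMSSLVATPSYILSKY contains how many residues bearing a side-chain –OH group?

14

S, T, and Y are the three residues with a side-chain hydroxyl.
Matching residues: S2, Y3, T4, S5, Y6, S7, T8, S11, S12, T16, S18, Y19, S22, Y24.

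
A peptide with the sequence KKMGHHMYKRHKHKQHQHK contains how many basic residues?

K, R, and H are the three residues with basic side chains (ε-amine, guanidinium, and imidazole respectively).
Matching residues: K1, K2, H5, H6, K9, R10, H11, K12, H13, K14, H16, H18, K19.

13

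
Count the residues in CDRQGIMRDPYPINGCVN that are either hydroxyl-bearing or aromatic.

1

Hydroxyl-bearing: S, T, Y. Aromatic: F, W, Y.
Hydroxyl-bearing residues here: Y11 (1).
Aromatic residues here: Y11 (1).
Y is in both groups, so the 1 Y residue must not be double-counted.
Total = 1 + 1 − 1 = 1.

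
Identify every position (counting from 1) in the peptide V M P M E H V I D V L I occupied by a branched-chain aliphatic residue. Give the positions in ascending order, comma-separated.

1, 7, 8, 10, 11, 12

Matching residues: V1, V7, I8, V10, L11, I12.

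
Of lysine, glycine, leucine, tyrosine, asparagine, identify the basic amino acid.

lysine

K, R, and H are the three residues with basic side chains (ε-amine, guanidinium, and imidazole respectively).
Of the listed options, only lysine belongs to this group.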